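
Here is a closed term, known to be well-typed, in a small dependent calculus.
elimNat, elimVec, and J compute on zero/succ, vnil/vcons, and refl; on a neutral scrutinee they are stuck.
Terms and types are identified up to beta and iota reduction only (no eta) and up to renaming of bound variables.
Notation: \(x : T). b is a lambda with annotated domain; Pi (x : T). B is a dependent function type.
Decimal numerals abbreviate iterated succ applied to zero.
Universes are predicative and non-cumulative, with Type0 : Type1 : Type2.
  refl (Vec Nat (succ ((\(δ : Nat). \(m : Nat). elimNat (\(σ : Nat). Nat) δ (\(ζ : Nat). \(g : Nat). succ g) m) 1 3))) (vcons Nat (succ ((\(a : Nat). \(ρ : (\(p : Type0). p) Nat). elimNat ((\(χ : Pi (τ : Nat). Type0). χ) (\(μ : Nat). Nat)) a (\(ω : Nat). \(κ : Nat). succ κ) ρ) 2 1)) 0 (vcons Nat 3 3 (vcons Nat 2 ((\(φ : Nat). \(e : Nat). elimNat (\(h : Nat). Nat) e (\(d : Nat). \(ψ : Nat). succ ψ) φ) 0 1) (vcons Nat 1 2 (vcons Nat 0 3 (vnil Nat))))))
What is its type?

type:
  Eq (Vec Nat 5) (vcons Nat 4 0 (vcons Nat 3 3 (vcons Nat 2 1 (vcons Nat 1 2 (vcons Nat 0 3 (vnil Nat)))))) (vcons Nat 4 0 (vcons Nat 3 3 (vcons Nat 2 1 (vcons Nat 1 2 (vcons Nat 0 3 (vnil Nat))))))


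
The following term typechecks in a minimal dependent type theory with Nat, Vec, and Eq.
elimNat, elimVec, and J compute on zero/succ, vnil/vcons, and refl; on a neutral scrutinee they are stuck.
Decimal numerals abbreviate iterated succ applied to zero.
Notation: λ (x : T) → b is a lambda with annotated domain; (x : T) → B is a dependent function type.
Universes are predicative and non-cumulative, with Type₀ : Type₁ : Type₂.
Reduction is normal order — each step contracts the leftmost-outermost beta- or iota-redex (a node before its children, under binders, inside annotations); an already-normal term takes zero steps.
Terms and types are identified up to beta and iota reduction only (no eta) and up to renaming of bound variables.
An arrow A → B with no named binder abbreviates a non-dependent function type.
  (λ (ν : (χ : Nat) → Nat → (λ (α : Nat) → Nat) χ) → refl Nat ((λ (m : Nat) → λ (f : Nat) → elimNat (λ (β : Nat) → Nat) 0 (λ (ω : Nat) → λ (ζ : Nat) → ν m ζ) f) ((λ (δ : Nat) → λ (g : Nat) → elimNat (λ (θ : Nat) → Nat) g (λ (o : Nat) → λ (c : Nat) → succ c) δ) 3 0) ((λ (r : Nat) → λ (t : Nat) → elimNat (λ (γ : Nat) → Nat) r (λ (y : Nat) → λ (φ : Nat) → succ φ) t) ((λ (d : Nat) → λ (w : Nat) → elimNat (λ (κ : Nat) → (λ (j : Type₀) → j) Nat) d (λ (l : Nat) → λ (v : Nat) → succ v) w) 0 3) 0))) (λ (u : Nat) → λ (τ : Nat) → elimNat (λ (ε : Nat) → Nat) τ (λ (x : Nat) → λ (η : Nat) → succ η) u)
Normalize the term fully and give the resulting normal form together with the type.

reduced normal form:
  refl Nat 9
type:
  Eq Nat 9 9


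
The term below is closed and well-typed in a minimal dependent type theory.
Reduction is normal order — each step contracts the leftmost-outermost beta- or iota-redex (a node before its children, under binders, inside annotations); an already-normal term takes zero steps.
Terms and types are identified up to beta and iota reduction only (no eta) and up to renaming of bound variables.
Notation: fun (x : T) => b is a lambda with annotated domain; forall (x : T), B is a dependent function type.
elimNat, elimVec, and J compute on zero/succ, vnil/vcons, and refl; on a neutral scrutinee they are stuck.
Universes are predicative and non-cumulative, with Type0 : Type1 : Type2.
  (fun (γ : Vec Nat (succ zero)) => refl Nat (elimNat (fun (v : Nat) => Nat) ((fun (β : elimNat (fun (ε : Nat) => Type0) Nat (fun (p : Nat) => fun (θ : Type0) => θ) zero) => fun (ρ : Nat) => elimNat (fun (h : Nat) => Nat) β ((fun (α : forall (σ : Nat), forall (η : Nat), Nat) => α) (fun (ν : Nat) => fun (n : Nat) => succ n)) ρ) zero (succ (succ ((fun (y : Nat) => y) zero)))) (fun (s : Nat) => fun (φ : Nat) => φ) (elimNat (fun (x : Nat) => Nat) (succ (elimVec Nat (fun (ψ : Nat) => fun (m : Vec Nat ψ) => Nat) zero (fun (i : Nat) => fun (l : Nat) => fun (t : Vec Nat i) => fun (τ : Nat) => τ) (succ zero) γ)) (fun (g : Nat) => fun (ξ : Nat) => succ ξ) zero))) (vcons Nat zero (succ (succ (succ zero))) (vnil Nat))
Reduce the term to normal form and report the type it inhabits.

resulting normal form:
  refl Nat (succ (succ zero))
the term's type:
  Eq Nat (succ (succ zero)) (succ (succ zero))


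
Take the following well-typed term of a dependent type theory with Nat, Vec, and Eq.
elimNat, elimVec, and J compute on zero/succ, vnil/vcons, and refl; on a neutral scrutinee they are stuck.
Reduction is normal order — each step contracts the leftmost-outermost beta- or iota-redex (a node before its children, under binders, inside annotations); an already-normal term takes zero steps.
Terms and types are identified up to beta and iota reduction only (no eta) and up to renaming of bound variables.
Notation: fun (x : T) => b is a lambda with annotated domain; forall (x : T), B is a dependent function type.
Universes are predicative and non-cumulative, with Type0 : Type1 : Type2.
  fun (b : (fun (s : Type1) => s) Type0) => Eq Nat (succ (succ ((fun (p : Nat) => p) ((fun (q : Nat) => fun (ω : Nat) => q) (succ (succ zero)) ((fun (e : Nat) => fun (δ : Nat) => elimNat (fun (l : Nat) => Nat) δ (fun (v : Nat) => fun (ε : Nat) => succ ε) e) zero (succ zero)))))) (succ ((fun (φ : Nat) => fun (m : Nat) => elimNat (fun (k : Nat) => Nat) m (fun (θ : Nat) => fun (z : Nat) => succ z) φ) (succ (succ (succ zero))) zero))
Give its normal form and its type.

resulting normal form:
  fun (b : Type0) => Eq Nat (succ (succ (succ (succ zero)))) (succ (succ (succ (succ zero))))
the term's type:
  forall (b : Type0), Type0


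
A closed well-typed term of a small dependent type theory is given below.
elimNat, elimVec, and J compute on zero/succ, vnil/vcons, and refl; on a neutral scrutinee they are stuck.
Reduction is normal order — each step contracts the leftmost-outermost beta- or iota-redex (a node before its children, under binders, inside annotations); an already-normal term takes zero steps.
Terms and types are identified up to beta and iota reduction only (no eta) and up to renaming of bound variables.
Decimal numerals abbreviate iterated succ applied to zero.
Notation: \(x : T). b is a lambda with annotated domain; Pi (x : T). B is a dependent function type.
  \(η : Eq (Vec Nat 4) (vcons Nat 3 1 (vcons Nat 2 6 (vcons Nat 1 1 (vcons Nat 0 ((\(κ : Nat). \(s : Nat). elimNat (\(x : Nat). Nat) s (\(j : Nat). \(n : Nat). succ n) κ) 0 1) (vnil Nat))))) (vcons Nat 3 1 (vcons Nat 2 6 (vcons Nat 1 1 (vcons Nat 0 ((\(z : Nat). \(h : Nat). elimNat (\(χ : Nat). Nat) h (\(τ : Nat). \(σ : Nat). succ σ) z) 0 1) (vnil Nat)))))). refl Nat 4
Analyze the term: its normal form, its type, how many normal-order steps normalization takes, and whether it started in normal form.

normal form:
  \(η : Eq (Vec Nat 4) (vcons Nat 3 1 (vcons Nat 2 6 (vcons Nat 1 1 (vcons Nat 0 1 (vnil Nat))))) (vcons Nat 3 1 (vcons Nat 2 6 (vcons Nat 1 1 (vcons Nat 0 1 (vnil Nat)))))). refl Nat 4
inferred type:
  Pi (η : Eq (Vec Nat 4) (vcons Nat 3 1 (vcons Nat 2 6 (vcons Nat 1 1 (vcons Nat 0 1 (vnil Nat))))) (vcons Nat 3 1 (vcons Nat 2 6 (vcons Nat 1 1 (vcons Nat 0 1 (vnil Nat)))))). Eq Nat 4 4
steps to reach normal form (normal order): 6
started in normal form: no
first redex: a beta-redex


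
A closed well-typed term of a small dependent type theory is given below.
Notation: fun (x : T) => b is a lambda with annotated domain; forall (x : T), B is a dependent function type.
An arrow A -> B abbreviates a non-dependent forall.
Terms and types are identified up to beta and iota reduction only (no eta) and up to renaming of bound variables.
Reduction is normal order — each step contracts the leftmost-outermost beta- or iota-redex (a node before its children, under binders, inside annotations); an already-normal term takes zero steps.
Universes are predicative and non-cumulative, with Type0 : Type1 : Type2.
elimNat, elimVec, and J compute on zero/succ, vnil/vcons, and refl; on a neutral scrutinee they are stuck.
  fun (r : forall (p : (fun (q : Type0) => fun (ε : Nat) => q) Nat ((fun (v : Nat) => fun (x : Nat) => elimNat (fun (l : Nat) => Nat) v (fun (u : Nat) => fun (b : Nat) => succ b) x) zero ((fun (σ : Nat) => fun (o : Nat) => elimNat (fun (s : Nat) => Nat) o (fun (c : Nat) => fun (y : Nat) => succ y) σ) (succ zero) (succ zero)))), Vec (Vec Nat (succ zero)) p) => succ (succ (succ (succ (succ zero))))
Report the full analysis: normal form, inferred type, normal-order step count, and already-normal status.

normal form:
  fun (r : forall (p : Nat), Vec (Vec Nat (succ zero)) p) => succ (succ (succ (succ (succ zero))))
inferred type:
  (forall (r : Nat), Vec (Vec Nat (succ zero)) r) -> Nat
steps to reach normal form (normal order): 2
started in normal form: no
first redex: a beta-redex


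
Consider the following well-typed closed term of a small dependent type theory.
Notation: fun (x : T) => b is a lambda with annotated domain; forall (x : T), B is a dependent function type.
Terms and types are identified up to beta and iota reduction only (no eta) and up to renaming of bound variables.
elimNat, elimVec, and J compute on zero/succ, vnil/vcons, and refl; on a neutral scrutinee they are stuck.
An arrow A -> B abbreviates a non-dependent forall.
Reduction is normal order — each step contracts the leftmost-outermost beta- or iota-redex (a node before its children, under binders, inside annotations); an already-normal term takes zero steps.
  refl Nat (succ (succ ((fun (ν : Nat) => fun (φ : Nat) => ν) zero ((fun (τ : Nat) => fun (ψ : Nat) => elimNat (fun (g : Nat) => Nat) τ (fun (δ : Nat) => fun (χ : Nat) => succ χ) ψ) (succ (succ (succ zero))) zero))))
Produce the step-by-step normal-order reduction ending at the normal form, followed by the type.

reduction (normal order):
  refl Nat (succ (succ ((fun (ν : Nat) => fun (φ : Nat) => ν) zero ((fun (τ : Nat) => fun (ψ : Nat) => elimNat (fun (g : Nat) => Nat) τ (fun (δ : Nat) => fun (χ : Nat) => succ χ) ψ) (succ (succ (succ zero))) zero))))
  ~> refl Nat (succ (succ ((fun (ν : Nat) => zero) ((fun (φ : Nat) => fun (τ : Nat) => elimNat (fun (ψ : Nat) => Nat) φ (fun (g : Nat) => fun (δ : Nat) => succ δ) τ) (succ (succ (succ zero))) zero))))
  ~> refl Nat (succ (succ zero))
the term's type:
  Eq Nat (succ (succ zero)) (succ (succ zero))


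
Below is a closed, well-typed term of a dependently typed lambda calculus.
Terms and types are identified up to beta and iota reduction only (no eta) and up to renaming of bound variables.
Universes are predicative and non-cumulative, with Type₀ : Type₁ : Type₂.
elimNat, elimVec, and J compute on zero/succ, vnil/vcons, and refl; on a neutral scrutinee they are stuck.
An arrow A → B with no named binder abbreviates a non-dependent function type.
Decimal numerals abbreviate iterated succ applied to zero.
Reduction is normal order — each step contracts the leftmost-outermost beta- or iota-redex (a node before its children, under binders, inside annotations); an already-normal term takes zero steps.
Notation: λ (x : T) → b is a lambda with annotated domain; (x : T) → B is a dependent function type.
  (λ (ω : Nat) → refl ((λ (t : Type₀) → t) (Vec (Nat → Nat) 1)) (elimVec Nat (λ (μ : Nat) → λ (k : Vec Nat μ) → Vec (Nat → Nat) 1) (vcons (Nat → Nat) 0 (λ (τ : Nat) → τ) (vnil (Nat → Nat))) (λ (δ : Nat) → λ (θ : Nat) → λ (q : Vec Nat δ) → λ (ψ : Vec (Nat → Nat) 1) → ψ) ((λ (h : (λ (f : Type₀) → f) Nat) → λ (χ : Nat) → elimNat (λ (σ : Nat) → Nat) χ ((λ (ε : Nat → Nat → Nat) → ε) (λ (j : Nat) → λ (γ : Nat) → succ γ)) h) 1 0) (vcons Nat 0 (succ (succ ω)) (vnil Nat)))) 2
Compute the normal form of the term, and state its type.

resulting normal form:
  refl (Vec (Nat → Nat) 1) (vcons (Nat → Nat) 0 (λ (ω : Nat) → ω) (vnil (Nat → Nat)))
the term's type:
  Eq (Vec (Nat → Nat) 1) (vcons (Nat → Nat) 0 (λ (ω : Nat) → ω) (vnil (Nat → Nat))) (vcons (Nat → Nat) 0 (λ (t : Nat) → t) (vnil (Nat → Nat)))


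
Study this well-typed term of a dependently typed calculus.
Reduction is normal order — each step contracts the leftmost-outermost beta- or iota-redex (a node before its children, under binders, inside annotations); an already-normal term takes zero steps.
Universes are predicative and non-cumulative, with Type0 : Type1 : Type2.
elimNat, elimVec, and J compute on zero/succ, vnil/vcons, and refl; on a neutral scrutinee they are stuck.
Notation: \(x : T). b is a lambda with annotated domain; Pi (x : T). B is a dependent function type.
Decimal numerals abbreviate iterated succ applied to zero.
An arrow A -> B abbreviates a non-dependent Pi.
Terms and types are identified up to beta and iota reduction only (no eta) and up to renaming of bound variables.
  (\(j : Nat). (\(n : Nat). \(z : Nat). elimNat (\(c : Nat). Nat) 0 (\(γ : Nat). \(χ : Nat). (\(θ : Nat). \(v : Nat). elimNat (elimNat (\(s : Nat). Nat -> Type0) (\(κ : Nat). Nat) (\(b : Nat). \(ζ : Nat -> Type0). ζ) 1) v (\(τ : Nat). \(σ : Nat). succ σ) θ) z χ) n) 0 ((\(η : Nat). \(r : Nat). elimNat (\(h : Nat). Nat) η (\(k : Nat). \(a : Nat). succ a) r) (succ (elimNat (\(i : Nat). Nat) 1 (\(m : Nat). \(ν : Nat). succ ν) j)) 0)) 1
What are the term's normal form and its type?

reduced normal form:
  0
the term's type:
  Nat
observation: 4 normal-order steps separate the term from its normal form.


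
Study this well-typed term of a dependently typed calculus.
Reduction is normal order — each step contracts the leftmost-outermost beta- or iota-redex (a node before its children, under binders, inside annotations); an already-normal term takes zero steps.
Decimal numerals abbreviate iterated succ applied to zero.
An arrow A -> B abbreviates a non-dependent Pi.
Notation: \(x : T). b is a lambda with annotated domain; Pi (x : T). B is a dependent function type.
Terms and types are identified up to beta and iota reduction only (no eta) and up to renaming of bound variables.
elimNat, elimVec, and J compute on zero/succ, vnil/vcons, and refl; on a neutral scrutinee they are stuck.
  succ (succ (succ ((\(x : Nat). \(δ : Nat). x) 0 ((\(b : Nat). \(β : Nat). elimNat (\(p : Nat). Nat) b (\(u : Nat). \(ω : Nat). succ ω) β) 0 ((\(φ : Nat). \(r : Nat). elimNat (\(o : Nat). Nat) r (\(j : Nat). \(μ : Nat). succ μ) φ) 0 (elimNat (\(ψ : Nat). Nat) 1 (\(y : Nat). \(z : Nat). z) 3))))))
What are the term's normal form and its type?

reduced normal form:
  3
the term's type:
  Nat
observation: the leftmost-outermost redex is a beta-redex, and normalization takes 2 steps.


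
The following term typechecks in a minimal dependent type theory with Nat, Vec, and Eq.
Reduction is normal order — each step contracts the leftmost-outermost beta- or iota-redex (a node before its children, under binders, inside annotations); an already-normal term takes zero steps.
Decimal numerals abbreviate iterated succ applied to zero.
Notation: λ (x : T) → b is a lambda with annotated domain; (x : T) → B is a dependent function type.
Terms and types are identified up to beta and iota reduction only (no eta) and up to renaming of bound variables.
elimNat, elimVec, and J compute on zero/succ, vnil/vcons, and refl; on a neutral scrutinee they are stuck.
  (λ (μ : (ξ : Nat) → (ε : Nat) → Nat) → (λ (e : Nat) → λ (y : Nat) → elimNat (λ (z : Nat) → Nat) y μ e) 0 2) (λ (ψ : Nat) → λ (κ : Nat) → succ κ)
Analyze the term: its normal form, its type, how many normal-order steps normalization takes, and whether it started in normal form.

reduced normal form:
  2
the term's type:
  Nat
normal-order step count: 4
started in normal form: no
first contracted redex: a beta-redex


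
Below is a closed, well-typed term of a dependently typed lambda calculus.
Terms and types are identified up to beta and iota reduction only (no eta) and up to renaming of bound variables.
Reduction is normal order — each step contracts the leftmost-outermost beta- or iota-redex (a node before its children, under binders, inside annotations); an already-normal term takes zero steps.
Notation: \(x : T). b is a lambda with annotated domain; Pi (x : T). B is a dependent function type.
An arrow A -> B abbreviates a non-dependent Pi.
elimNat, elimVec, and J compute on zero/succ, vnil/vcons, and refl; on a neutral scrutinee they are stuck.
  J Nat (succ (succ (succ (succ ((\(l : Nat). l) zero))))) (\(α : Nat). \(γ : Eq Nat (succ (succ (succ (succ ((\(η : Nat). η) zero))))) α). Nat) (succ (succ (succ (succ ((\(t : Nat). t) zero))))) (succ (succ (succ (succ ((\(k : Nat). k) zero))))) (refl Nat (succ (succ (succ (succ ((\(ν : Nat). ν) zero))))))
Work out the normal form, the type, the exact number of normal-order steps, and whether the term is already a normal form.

resulting normal form:
  succ (succ (succ (succ zero)))
the term's type:
  Nat
normal-order step count: 2
term was already normal: no
first redex: a J iota-redex


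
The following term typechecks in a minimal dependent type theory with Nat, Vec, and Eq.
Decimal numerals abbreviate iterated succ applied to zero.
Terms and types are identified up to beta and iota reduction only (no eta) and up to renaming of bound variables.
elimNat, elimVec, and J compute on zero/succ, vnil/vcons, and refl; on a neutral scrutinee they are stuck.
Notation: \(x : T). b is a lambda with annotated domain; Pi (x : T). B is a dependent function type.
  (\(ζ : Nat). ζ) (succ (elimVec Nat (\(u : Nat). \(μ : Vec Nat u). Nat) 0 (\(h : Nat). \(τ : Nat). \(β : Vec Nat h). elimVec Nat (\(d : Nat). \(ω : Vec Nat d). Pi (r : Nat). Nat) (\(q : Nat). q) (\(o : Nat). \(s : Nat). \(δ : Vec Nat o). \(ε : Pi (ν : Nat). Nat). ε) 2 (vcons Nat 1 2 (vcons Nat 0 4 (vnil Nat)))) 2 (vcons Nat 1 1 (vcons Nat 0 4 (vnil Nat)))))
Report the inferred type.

type:
  Nat


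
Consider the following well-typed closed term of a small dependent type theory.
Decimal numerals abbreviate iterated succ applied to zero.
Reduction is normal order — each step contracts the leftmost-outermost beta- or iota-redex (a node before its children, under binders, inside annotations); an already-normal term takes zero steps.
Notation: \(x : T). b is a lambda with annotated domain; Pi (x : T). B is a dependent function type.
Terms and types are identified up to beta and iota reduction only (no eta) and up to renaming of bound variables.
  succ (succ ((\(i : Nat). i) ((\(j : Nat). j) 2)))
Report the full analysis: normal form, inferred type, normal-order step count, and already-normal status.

normal form:
  4
inferred type:
  Nat
normal-order step count: 2
already normal: no
first redex: a beta-redex


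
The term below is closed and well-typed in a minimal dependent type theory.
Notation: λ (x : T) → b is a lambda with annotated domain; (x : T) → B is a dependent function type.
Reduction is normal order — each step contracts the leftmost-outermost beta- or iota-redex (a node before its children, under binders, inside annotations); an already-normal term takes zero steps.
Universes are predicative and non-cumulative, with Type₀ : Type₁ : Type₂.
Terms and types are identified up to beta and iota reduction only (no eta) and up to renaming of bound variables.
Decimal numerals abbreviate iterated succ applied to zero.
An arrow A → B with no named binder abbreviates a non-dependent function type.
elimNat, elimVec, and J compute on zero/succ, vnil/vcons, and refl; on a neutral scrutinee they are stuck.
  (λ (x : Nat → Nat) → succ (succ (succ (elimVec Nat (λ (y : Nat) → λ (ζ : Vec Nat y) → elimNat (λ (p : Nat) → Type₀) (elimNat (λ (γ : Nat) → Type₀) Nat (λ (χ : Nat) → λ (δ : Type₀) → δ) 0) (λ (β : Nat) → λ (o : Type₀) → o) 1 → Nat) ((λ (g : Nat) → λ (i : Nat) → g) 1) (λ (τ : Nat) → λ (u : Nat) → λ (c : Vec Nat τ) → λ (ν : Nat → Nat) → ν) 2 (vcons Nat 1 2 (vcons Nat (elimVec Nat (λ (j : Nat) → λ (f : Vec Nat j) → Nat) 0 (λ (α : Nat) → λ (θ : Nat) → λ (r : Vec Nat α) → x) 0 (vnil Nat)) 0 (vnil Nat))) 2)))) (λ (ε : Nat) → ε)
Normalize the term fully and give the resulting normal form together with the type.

resulting normal form:
  4
inferred type:
  Nat


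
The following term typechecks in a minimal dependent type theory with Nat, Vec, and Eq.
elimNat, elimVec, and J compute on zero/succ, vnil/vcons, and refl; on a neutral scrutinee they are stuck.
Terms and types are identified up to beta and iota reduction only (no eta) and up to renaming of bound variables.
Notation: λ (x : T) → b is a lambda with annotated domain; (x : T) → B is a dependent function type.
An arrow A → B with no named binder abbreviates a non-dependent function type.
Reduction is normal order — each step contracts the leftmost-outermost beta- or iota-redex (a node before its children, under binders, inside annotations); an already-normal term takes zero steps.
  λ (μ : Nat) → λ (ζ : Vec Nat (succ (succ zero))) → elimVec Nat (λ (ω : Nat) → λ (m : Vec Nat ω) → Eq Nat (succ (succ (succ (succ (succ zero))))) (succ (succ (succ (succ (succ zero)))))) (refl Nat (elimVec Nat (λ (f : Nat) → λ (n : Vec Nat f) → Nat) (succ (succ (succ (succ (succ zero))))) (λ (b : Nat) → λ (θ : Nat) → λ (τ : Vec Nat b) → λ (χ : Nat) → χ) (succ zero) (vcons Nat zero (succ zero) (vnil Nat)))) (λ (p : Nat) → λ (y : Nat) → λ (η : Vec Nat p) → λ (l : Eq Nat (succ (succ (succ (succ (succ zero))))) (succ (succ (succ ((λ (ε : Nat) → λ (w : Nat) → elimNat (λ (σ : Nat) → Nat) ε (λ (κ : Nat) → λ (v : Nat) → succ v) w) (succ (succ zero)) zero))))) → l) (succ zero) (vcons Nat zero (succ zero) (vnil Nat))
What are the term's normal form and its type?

resulting normal form:
  λ (μ : Nat) → λ (ζ : Vec Nat (succ (succ zero))) → refl Nat (succ (succ (succ (succ (succ zero)))))
the term's type:
  Nat → Vec Nat (succ (succ zero)) → Eq Nat (succ (succ (succ (succ (succ zero))))) (succ (succ (succ (succ (succ zero)))))


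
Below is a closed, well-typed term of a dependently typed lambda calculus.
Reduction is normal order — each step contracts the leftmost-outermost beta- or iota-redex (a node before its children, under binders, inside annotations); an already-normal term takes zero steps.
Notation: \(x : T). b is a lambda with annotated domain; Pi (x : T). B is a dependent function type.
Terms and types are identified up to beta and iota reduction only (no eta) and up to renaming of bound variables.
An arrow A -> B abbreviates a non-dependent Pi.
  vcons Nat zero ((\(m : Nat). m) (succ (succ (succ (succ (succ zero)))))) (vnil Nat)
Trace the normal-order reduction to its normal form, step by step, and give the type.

reduction (normal order):
  vcons Nat zero ((\(m : Nat). m) (succ (succ (succ (succ (succ zero)))))) (vnil Nat)
  ~> vcons Nat zero (succ (succ (succ (succ (succ zero))))) (vnil Nat)
inferred type:
  Vec Nat (succ zero)


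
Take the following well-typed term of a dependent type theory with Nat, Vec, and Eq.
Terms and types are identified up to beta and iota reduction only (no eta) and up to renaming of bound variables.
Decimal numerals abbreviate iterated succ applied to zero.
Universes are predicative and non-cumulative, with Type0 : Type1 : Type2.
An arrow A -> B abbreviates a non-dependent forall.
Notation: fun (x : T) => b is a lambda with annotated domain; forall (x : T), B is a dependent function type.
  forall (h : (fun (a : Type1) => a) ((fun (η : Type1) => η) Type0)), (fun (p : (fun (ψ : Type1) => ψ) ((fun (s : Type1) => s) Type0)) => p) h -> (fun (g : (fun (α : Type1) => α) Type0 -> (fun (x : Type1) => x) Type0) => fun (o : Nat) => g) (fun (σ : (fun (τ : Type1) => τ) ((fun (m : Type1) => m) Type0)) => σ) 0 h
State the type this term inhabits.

the term's type:
  Type1


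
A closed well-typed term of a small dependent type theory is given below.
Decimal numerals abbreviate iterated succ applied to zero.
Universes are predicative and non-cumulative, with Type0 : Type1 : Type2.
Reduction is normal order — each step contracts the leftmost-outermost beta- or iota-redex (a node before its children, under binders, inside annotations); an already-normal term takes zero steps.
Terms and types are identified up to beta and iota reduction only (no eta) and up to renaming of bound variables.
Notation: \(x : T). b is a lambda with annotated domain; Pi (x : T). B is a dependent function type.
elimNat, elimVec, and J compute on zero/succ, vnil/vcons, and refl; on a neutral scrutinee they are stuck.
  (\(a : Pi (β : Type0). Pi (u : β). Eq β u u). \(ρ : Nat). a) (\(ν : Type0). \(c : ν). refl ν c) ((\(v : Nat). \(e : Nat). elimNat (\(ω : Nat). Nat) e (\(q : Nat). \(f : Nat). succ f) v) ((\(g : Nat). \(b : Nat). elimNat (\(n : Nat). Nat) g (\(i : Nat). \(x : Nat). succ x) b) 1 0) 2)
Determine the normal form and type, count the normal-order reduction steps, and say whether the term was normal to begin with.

reduced normal form:
  \(a : Type0). \(β : a). refl a β
inferred type:
  Pi (a : Type0). Pi (β : a). Eq a β β
normal-order step count: 2
started in normal form: no
first contracted redex: a beta-redex


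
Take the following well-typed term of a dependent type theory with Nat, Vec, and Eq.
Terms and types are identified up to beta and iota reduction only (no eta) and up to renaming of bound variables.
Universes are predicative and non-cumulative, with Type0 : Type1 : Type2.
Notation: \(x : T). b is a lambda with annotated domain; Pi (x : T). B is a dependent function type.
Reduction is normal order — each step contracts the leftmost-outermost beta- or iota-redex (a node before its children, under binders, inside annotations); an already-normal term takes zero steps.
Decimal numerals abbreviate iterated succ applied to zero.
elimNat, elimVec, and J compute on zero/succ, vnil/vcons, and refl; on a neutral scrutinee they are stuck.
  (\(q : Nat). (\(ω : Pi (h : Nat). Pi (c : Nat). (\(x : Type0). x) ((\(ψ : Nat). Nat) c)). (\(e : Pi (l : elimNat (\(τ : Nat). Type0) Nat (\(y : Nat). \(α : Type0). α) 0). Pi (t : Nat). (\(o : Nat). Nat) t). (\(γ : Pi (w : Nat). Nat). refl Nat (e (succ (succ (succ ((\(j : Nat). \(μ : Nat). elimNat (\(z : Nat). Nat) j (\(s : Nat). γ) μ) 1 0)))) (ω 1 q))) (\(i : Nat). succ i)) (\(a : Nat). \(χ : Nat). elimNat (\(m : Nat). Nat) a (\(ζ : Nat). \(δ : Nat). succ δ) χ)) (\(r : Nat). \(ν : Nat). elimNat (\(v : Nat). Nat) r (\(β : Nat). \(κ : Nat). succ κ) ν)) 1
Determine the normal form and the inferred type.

resulting normal form:
  refl Nat 6
type:
  Eq Nat 6 6
observation: the term reaches its normal form after 22 normal-order steps.


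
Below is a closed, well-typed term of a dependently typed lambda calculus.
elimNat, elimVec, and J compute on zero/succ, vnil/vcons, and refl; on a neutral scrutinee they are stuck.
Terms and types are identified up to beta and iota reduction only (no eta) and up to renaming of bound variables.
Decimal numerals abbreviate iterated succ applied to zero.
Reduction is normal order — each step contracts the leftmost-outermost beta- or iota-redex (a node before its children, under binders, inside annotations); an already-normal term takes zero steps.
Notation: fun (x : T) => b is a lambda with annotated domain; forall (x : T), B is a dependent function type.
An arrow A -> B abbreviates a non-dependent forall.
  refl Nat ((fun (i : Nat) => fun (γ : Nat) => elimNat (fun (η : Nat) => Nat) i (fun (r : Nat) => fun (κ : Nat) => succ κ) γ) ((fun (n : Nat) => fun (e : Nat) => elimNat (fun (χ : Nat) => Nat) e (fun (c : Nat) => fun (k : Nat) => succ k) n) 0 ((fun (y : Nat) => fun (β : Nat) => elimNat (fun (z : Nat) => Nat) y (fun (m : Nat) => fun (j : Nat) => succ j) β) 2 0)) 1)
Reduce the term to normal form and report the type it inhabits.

reduced normal form:
  refl Nat 3
the term's type:
  Eq Nat 3 3


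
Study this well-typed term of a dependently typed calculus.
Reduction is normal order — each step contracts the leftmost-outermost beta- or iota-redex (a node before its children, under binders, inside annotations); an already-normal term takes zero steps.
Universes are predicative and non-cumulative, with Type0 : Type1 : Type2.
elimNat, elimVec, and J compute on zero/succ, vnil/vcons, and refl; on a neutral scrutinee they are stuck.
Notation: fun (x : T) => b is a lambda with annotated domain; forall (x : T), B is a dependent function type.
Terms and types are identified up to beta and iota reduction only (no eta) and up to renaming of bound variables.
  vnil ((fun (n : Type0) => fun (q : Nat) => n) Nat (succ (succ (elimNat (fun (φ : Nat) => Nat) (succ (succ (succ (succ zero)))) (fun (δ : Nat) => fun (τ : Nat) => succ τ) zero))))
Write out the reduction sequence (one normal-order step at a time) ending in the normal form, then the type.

normal-order reduction:
  vnil ((fun (n : Type0) => fun (q : Nat) => n) Nat (succ (succ (elimNat (fun (φ : Nat) => Nat) (succ (succ (succ (succ zero)))) (fun (δ : Nat) => fun (τ : Nat) => succ τ) zero))))
  ~> vnil ((fun (n : Nat) => Nat) (succ (succ (elimNat (fun (q : Nat) => Nat) (succ (succ (succ (succ zero)))) (fun (φ : Nat) => fun (δ : Nat) => succ δ) zero))))
  ~> vnil Nat
inferred type:
  Vec Nat zero


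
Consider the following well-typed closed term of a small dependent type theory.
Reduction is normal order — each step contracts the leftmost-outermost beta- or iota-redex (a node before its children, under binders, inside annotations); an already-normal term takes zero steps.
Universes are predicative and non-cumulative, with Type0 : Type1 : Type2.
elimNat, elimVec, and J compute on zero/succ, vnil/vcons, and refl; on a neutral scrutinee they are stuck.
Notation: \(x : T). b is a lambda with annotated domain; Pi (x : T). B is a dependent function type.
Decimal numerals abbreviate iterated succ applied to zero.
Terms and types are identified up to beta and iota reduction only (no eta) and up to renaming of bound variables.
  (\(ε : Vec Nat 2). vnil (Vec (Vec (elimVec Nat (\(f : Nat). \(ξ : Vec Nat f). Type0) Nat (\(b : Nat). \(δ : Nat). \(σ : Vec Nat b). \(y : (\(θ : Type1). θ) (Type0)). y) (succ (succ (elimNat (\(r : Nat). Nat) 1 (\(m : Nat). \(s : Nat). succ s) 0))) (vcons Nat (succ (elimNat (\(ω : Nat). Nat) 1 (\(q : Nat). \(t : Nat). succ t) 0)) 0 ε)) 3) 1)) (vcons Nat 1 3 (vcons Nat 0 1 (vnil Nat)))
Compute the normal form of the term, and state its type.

reduced normal form:
  vnil (Vec (Vec Nat 3) 1)
inferred type:
  Vec (Vec (Vec Nat 3) 1) 0
observation: the first redex contracted is a beta-redex; the normal form is reached in 17 normal-order steps.


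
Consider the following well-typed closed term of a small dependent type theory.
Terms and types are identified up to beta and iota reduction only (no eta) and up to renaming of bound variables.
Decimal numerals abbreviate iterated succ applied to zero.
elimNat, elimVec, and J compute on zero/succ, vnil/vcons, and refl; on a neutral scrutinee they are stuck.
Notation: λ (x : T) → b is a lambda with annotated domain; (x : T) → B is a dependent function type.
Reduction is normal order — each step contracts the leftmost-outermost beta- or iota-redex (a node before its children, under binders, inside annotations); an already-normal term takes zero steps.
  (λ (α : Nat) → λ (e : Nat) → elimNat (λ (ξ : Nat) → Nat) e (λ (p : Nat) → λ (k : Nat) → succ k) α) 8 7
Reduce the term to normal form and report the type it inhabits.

reduced normal form:
  15
the term's type:
  Nat


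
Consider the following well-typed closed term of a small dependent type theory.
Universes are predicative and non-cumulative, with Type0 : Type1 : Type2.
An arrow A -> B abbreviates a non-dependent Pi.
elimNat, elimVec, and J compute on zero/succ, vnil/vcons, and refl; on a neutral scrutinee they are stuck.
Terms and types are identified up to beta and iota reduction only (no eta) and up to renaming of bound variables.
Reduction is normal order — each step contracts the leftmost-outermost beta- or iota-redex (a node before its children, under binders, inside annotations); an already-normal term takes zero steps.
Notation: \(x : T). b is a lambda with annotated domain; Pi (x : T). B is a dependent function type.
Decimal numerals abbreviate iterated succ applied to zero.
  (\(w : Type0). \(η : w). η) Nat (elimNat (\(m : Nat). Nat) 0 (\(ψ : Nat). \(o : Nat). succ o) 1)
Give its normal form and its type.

resulting normal form:
  1
inferred type:
  Nat
observation: normalization takes exactly 6 steps under the normal-order strategy.


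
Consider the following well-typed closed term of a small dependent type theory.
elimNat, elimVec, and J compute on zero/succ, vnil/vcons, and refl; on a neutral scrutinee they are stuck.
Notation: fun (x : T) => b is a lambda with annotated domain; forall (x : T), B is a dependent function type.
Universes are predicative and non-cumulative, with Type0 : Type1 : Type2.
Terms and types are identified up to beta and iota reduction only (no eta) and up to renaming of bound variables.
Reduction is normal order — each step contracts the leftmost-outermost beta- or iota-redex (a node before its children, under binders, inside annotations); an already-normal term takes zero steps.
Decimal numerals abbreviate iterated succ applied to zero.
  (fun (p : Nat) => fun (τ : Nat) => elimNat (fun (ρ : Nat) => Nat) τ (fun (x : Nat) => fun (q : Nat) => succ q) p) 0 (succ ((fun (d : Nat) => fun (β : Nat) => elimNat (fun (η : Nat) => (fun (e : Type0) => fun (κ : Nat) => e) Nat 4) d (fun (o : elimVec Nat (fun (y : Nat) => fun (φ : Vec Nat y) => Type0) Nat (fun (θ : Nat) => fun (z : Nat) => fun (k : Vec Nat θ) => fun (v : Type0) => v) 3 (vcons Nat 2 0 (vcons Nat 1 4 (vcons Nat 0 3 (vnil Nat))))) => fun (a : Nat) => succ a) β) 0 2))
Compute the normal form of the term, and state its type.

normal form:
  3
type:
  Nat


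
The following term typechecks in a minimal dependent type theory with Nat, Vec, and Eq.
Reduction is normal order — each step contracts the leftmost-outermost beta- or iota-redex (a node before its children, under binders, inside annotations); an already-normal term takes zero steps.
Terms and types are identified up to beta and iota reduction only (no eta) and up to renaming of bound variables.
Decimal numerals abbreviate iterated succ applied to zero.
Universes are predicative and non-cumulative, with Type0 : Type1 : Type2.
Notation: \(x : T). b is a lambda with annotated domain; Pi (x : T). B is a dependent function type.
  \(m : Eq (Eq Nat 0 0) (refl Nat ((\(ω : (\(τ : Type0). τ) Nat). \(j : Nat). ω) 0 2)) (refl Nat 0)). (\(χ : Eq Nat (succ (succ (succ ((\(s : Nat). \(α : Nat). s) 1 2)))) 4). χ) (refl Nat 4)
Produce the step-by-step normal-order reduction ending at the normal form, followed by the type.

normal-order reduction sequence:
  \(m : Eq (Eq Nat 0 0) (refl Nat ((\(ω : (\(τ : Type0). τ) Nat). \(j : Nat). ω) 0 2)) (refl Nat 0)). (\(χ : Eq Nat (succ (succ (succ ((\(s : Nat). \(α : Nat). s) 1 2)))) 4). χ) (refl Nat 4)
  ~> \(m : Eq (Eq Nat 0 0) (refl Nat ((\(ω : Nat). 0) 2)) (refl Nat 0)). (\(τ : Eq Nat (succ (succ (succ ((\(j : Nat). \(χ : Nat). j) 1 2)))) 4). τ) (refl Nat 4)
  ~> \(m : Eq (Eq Nat 0 0) (refl Nat 0) (refl Nat 0)). (\(ω : Eq Nat (succ (succ (succ ((\(τ : Nat). \(j : Nat). τ) 1 2)))) 4). ω) (refl Nat 4)
  ~> \(m : Eq (Eq Nat 0 0) (refl Nat 0) (refl Nat 0)). refl Nat 4
type:
  Pi (m : Eq (Eq Nat 0 0) (refl Nat 0) (refl Nat 0)). Eq Nat 4 4


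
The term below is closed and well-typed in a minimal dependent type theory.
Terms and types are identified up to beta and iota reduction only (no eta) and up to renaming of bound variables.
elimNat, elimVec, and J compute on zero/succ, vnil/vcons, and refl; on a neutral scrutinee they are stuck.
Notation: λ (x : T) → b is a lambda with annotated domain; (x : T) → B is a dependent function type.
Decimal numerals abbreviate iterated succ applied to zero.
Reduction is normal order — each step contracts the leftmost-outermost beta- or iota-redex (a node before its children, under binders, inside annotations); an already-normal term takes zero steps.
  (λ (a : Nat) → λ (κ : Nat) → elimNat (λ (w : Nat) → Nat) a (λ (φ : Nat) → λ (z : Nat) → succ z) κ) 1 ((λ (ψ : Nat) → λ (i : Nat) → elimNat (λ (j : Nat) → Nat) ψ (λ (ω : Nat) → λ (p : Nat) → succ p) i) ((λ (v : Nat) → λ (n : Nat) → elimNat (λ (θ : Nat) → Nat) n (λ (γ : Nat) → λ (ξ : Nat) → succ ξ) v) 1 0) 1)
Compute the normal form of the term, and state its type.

resulting normal form:
  3
type:
  Nat
observation: reduction starts at a beta-redex, and 21 normal-order steps reach the normal form.


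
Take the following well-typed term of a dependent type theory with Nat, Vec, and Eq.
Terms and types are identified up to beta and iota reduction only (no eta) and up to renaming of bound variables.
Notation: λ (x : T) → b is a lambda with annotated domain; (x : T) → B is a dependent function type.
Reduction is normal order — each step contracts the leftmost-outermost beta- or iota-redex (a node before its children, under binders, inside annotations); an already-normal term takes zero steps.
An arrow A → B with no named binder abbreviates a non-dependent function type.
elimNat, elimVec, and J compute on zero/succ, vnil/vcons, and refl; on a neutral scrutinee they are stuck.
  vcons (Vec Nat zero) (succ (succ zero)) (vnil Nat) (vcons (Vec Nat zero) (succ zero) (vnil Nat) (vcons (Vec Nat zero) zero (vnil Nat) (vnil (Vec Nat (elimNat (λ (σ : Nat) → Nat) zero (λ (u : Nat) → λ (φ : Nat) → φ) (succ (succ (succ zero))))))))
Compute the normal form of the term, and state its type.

reduced normal form:
  vcons (Vec Nat zero) (succ (succ zero)) (vnil Nat) (vcons (Vec Nat zero) (succ zero) (vnil Nat) (vcons (Vec Nat zero) zero (vnil Nat) (vnil (Vec Nat zero))))
inferred type:
  Vec (Vec Nat zero) (succ (succ (succ zero)))
observation: contracting an elimNat iota-redex first, the term normalizes in 10 steps.


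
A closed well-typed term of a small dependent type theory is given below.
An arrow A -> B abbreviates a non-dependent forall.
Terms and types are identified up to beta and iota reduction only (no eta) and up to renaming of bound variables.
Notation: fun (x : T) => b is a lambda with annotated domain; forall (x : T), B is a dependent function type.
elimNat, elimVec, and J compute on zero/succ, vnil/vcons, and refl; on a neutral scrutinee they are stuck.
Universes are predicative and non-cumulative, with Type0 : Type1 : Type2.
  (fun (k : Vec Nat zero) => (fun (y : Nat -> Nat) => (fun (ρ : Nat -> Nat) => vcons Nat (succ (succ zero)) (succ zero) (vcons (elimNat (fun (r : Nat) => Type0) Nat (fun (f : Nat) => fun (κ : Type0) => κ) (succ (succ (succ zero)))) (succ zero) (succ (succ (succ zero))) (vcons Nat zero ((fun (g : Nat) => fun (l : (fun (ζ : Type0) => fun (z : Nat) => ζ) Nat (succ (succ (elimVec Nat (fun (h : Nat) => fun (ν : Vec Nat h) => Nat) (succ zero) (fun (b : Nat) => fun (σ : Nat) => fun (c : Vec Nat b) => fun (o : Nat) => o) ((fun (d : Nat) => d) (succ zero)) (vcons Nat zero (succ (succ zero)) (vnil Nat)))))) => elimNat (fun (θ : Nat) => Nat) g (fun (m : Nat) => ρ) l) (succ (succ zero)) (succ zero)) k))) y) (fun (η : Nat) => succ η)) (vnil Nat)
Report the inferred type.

inferred type:
  Vec Nat (succ (succ (succ zero)))


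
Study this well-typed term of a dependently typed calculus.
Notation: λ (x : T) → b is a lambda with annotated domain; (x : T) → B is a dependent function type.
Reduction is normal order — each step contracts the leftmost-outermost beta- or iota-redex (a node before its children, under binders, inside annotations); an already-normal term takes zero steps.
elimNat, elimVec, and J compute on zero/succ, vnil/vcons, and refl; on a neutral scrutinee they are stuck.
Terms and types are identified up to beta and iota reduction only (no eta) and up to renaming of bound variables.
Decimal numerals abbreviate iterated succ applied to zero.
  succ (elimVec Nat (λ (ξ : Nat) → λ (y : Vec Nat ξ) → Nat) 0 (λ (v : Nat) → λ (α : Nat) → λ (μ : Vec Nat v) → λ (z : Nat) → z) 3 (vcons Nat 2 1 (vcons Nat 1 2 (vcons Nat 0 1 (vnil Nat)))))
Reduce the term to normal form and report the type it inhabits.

normal form:
  1
type:
  Nat
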